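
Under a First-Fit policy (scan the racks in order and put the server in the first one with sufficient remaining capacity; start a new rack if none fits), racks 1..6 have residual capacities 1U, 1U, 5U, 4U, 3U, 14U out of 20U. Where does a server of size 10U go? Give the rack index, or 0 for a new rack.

Racks with room: rack 6 (14U).
The first with room is rack 6.

6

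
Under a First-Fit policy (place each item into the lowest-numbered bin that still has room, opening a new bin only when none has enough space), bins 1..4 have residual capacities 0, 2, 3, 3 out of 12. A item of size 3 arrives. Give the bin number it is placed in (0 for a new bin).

Bins with room: bin 3 (3), bin 4 (3).
The first with room is bin 3.

3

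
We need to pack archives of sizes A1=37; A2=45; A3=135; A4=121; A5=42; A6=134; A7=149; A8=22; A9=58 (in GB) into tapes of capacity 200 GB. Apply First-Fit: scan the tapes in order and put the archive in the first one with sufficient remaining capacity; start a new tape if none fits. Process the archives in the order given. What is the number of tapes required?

tape 1: place A1 (37 GB), 163 GB left
tape 1: place A2 (45 GB), 118 GB left
tape 2: place A3 (135 GB), 65 GB left
tape 3: place A4 (121 GB), 79 GB left
tape 1: place A5 (42 GB), 76 GB left
tape 4: place A6 (134 GB), 66 GB left
tape 5: place A7 (149 GB), 51 GB left
tape 1: place A8 (22 GB), 54 GB left
tape 2: place A9 (58 GB), 7 GB left
Final tapes: [37,45,42,22] [135,58] [121] [134] [149].

5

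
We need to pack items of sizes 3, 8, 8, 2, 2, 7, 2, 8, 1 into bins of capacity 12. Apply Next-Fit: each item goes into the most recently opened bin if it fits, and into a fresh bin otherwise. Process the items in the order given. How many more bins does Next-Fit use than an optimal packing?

0

Next-Fit: [3,8] [8,2,2] [7,2] [8,1] → 4 bins.
Total size 41; any packing needs at least ⌈41/12⌉ = 4 bins.
So 4 is already optimal.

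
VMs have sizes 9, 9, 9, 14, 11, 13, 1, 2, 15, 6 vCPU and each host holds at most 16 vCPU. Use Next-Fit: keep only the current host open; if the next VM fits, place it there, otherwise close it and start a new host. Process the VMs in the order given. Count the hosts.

9 vCPU → host 1 (remaining 7 vCPU)
9 vCPU → host 2 (remaining 7 vCPU)
9 vCPU → host 3 (remaining 7 vCPU)
14 vCPU → host 4 (remaining 2 vCPU)
11 vCPU → host 5 (remaining 5 vCPU)
13 vCPU → host 6 (remaining 3 vCPU)
1 vCPU → host 6 (remaining 2 vCPU)
2 vCPU → host 6 (remaining 0 vCPU)
15 vCPU → host 7 (remaining 1 vCPU)
6 vCPU → host 8 (remaining 10 vCPU)

8 hosts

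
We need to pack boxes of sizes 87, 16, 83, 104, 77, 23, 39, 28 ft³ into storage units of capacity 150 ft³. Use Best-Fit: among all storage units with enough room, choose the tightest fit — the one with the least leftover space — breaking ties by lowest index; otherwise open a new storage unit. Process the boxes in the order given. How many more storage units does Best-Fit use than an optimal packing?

Best-Fit: [87,16,39] [83,28] [104,23] [77] → 4 storage units.
Total size 457 ft³; any packing needs at least ⌈457/150⌉ = 4 storage units.
So 4 is already optimal.

0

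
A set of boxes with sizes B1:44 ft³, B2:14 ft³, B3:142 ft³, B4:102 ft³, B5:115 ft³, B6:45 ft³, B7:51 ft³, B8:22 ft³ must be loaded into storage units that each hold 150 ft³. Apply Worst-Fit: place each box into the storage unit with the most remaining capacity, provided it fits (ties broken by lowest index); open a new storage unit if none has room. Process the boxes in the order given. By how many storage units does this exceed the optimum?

1

Worst-Fit: [44,14,45] [142] [102] [115] [51,22] → 5 storage units.
Total size 535 ft³; any packing needs at least ⌈535/150⌉ = 4 storage units.
An optimal packing achieves that bound: [142] [115,22] [102,45] [51,44,14] → 4 storage units.
Excess: 5 − 4 = 1.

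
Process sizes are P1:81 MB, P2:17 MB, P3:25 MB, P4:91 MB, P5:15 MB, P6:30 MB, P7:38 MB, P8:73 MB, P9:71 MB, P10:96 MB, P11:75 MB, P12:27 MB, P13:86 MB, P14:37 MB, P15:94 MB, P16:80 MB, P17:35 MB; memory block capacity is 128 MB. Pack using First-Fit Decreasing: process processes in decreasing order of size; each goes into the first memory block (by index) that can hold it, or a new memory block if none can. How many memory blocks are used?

9

Sorted descending: 96, 94, 91, 86, 81, 80, 75, 73, 71, 38, 37, 35, 30, 27, 25, 17, 15.
96 MB → memory block 1 (remaining 32 MB)
94 MB → memory block 2 (remaining 34 MB)
91 MB → memory block 3 (remaining 37 MB)
86 MB → memory block 4 (remaining 42 MB)
81 MB → memory block 5 (remaining 47 MB)
80 MB → memory block 6 (remaining 48 MB)
75 MB → memory block 7 (remaining 53 MB)
73 MB → memory block 8 (remaining 55 MB)
71 MB → memory block 9 (remaining 57 MB)
38 MB → memory block 4 (remaining 4 MB)
37 MB → memory block 3 (remaining 0 MB)
35 MB → memory block 5 (remaining 12 MB)
30 MB → memory block 1 (remaining 2 MB)
27 MB → memory block 2 (remaining 7 MB)
25 MB → memory block 6 (remaining 23 MB)
17 MB → memory block 6 (remaining 6 MB)
15 MB → memory block 7 (remaining 38 MB)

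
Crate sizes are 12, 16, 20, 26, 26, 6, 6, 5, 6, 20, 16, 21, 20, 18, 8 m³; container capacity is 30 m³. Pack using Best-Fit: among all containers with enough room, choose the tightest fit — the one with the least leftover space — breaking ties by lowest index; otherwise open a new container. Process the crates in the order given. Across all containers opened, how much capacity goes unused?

74

container 1: place 12 m³, 18 m³ left
container 1: place 16 m³, 2 m³ left
container 2: place 20 m³, 10 m³ left
container 3: place 26 m³, 4 m³ left
container 4: place 26 m³, 4 m³ left
container 2: place 6 m³, 4 m³ left
container 5: place 6 m³, 24 m³ left
container 5: place 5 m³, 19 m³ left
container 5: place 6 m³, 13 m³ left
container 6: place 20 m³, 10 m³ left
container 7: place 16 m³, 14 m³ left
container 8: place 21 m³, 9 m³ left
container 9: place 20 m³, 10 m³ left
container 10: place 18 m³, 12 m³ left
container 8: place 8 m³, 1 m³ left
10 containers × 30 m³ = 300 m³; used 226 m³; unused 74 m³.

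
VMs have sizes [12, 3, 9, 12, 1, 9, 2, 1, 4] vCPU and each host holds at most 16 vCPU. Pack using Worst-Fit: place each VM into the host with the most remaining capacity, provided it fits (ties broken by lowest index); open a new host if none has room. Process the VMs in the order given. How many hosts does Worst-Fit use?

12 vCPU → host 1 (remaining 4 vCPU)
3 vCPU → host 1 (remaining 1 vCPU)
9 vCPU → host 2 (remaining 7 vCPU)
12 vCPU → host 3 (remaining 4 vCPU)
1 vCPU → host 2 (remaining 6 vCPU)
9 vCPU → host 4 (remaining 7 vCPU)
2 vCPU → host 4 (remaining 5 vCPU)
1 vCPU → host 2 (remaining 5 vCPU)
4 vCPU → host 2 (remaining 1 vCPU)
Final hosts: [12,3] [9,1,1,4] [12] [9,2].

4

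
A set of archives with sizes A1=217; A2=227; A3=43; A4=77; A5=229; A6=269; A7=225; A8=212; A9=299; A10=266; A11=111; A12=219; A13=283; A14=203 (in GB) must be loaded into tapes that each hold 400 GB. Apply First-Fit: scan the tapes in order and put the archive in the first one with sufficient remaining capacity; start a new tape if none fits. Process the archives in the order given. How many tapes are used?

tape 1: place A1 (217 GB), 183 GB left
tape 2: place A2 (227 GB), 173 GB left
tape 1: place A3 (43 GB), 140 GB left
tape 1: place A4 (77 GB), 63 GB left
tape 3: place A5 (229 GB), 171 GB left
tape 4: place A6 (269 GB), 131 GB left
tape 5: place A7 (225 GB), 175 GB left
tape 6: place A8 (212 GB), 188 GB left
tape 7: place A9 (299 GB), 101 GB left
tape 8: place A10 (266 GB), 134 GB left
tape 2: place A11 (111 GB), 62 GB left
tape 9: place A12 (219 GB), 181 GB left
tape 10: place A13 (283 GB), 117 GB left
tape 11: place A14 (203 GB), 197 GB left

11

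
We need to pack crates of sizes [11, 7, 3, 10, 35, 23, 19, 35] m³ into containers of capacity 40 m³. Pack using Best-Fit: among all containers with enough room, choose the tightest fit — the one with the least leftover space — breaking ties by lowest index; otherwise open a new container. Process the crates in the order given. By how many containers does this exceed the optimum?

Best-Fit: [11,7,3,10] [35] [23] [19] [35] → 5 containers.
Total size 143 m³; any packing needs at least ⌈143/40⌉ = 4 containers.
An optimal packing achieves that bound: [35,3] [35] [23,11] [19,10,7] → 4 containers.
Excess: 5 − 4 = 1.

1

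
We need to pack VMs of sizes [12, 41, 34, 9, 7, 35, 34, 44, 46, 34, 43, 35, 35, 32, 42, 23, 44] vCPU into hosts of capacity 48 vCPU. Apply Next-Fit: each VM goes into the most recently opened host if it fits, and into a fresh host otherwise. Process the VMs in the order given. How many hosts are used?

15 hosts

12 vCPU → host 1 (remaining 36 vCPU)
41 vCPU → host 2 (remaining 7 vCPU)
34 vCPU → host 3 (remaining 14 vCPU)
9 vCPU → host 3 (remaining 5 vCPU)
7 vCPU → host 4 (remaining 41 vCPU)
35 vCPU → host 4 (remaining 6 vCPU)
34 vCPU → host 5 (remaining 14 vCPU)
44 vCPU → host 6 (remaining 4 vCPU)
46 vCPU → host 7 (remaining 2 vCPU)
34 vCPU → host 8 (remaining 14 vCPU)
43 vCPU → host 9 (remaining 5 vCPU)
35 vCPU → host 10 (remaining 13 vCPU)
35 vCPU → host 11 (remaining 13 vCPU)
32 vCPU → host 12 (remaining 16 vCPU)
42 vCPU → host 13 (remaining 6 vCPU)
23 vCPU → host 14 (remaining 25 vCPU)
44 vCPU → host 15 (remaining 4 vCPU)
Final hosts: [12] [41] [34,9] [7,35] [34] [44] [46] [34] [43] [35] [35] [32] [42] [23] [44].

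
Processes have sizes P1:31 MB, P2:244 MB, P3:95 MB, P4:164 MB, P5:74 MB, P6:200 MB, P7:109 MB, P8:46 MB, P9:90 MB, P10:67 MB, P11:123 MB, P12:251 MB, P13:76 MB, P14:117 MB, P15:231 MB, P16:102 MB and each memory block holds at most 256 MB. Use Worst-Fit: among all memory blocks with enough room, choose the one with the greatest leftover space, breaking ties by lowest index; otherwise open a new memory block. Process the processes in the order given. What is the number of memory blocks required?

P1 (31 MB) → memory block 1 (remaining 225 MB)
P2 (244 MB) → memory block 2 (remaining 12 MB)
P3 (95 MB) → memory block 1 (remaining 130 MB)
P4 (164 MB) → memory block 3 (remaining 92 MB)
P5 (74 MB) → memory block 1 (remaining 56 MB)
P6 (200 MB) → memory block 4 (remaining 56 MB)
P7 (109 MB) → memory block 5 (remaining 147 MB)
P8 (46 MB) → memory block 5 (remaining 101 MB)
P9 (90 MB) → memory block 5 (remaining 11 MB)
P10 (67 MB) → memory block 3 (remaining 25 MB)
P11 (123 MB) → memory block 6 (remaining 133 MB)
P12 (251 MB) → memory block 7 (remaining 5 MB)
P13 (76 MB) → memory block 6 (remaining 57 MB)
P14 (117 MB) → memory block 8 (remaining 139 MB)
P15 (231 MB) → memory block 9 (remaining 25 MB)
P16 (102 MB) → memory block 8 (remaining 37 MB)

9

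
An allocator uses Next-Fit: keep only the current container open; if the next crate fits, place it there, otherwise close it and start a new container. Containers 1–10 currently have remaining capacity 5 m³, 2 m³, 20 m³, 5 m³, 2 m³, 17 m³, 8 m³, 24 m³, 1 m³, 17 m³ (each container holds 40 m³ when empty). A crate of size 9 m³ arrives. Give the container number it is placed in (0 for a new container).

Next-Fit only looks at container 10, which has 17 m³ free.
9 m³ fits there.

10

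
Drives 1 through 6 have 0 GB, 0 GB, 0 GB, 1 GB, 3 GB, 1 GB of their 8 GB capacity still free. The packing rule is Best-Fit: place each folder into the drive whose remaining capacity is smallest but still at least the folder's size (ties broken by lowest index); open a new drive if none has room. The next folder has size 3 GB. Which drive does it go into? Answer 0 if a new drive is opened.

Drives with room: drive 5 (3 GB).
Tightest fit is drive 5 with 3 GB free.

5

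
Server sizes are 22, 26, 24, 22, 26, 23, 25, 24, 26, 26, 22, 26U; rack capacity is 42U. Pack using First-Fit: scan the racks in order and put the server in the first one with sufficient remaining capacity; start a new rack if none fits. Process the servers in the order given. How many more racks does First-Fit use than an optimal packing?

First-Fit: [22] [26] [24] [22] [26] [23] [25] [24] [26] [26] [22] [26] → 12 racks.
12 servers exceed 21U (half the capacity), and no two of those can share a rack, so at least 12 racks are needed.
So 12 is already optimal.

0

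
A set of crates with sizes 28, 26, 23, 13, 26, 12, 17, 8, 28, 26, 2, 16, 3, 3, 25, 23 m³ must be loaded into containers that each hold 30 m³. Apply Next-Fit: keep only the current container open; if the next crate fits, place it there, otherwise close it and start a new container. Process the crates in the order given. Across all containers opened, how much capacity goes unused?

28 m³ → container 1 (remaining 2 m³)
26 m³ → container 2 (remaining 4 m³)
23 m³ → container 3 (remaining 7 m³)
13 m³ → container 4 (remaining 17 m³)
26 m³ → container 5 (remaining 4 m³)
12 m³ → container 6 (remaining 18 m³)
17 m³ → container 6 (remaining 1 m³)
8 m³ → container 7 (remaining 22 m³)
28 m³ → container 8 (remaining 2 m³)
26 m³ → container 9 (remaining 4 m³)
2 m³ → container 9 (remaining 2 m³)
16 m³ → container 10 (remaining 14 m³)
3 m³ → container 10 (remaining 11 m³)
3 m³ → container 10 (remaining 8 m³)
25 m³ → container 11 (remaining 5 m³)
23 m³ → container 12 (remaining 7 m³)
12 containers × 30 m³ = 360 m³; used 279 m³; unused 81 m³.

81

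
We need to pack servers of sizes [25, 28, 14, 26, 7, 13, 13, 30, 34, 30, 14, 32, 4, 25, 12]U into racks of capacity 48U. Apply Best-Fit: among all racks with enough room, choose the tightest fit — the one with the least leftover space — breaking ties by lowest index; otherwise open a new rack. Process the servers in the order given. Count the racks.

8

rack 1: place 25U, 23U left
rack 2: place 28U, 20U left
rack 2: place 14U, 6U left
rack 3: place 26U, 22U left
rack 3: place 7U, 15U left
rack 3: place 13U, 2U left
rack 1: place 13U, 10U left
rack 4: place 30U, 18U left
rack 5: place 34U, 14U left
rack 6: place 30U, 18U left
rack 5: place 14U, 0U left
rack 7: place 32U, 16U left
rack 2: place 4U, 2U left
rack 8: place 25U, 23U left
rack 7: place 12U, 4U left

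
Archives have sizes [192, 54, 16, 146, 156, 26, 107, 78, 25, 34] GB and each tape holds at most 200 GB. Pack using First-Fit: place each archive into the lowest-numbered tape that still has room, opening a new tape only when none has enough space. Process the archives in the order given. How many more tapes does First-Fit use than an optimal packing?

0

First-Fit: [192] [54,16,26,78,25] [146,34] [156] [107] → 5 tapes.
Total size 834 GB; any packing needs at least ⌈834/200⌉ = 5 tapes.
So 5 is already optimal.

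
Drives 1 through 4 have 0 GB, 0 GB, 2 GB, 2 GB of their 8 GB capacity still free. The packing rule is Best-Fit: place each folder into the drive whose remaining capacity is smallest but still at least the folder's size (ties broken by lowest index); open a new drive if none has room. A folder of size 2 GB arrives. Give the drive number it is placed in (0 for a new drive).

3

Drives with room: drive 3 (2 GB), drive 4 (2 GB).
Tightest fit is drive 3 with 2 GB free.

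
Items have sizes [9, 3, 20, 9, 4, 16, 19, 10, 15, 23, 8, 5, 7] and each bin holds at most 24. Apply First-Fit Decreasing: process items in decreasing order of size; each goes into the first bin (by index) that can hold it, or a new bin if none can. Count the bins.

7

Sorted descending: 23, 20, 19, 16, 15, 10, 9, 9, 8, 7, 5, 4, 3.
23 → bin 1 (remaining 1)
20 → bin 2 (remaining 4)
19 → bin 3 (remaining 5)
16 → bin 4 (remaining 8)
15 → bin 5 (remaining 9)
10 → bin 6 (remaining 14)
9 → bin 5 (remaining 0)
9 → bin 6 (remaining 5)
8 → bin 4 (remaining 0)
7 → bin 7 (remaining 17)
5 → bin 3 (remaining 0)
4 → bin 2 (remaining 0)
3 → bin 6 (remaining 2)
Final bins: [23] [20,4] [19,5] [16,8] [15,9] [10,9,3] [7].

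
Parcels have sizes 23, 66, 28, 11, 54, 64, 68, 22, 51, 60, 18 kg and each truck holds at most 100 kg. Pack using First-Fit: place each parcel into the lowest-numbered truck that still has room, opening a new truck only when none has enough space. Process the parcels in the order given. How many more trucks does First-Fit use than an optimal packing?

0

First-Fit: [23,66,11] [28,54,18] [64,22] [68] [51] [60] → 6 trucks.
6 parcels exceed 50 kg (half the capacity), and no two of those can share a truck, so at least 6 trucks are needed.
So 6 is already optimal.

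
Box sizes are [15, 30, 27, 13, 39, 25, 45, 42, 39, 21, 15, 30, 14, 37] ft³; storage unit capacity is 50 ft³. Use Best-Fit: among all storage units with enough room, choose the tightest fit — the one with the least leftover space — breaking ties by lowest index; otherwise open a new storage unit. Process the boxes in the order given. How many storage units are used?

10 storage units

storage unit 1: place 15 ft³, 35 ft³ left
storage unit 1: place 30 ft³, 5 ft³ left
storage unit 2: place 27 ft³, 23 ft³ left
storage unit 2: place 13 ft³, 10 ft³ left
storage unit 3: place 39 ft³, 11 ft³ left
storage unit 4: place 25 ft³, 25 ft³ left
storage unit 5: place 45 ft³, 5 ft³ left
storage unit 6: place 42 ft³, 8 ft³ left
storage unit 7: place 39 ft³, 11 ft³ left
storage unit 4: place 21 ft³, 4 ft³ left
storage unit 8: place 15 ft³, 35 ft³ left
storage unit 8: place 30 ft³, 5 ft³ left
storage unit 9: place 14 ft³, 36 ft³ left
storage unit 10: place 37 ft³, 13 ft³ left
Final storage units: [15,30] [27,13] [39] [25,21] [45] [42] [39] [15,30] [14] [37].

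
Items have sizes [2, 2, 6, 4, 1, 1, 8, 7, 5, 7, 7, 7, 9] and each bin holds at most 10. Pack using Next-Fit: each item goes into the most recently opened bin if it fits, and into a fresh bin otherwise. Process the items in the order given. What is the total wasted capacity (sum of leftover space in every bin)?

24

bin 1: place 2, 8 left
bin 1: place 2, 6 left
bin 1: place 6, 0 left
bin 2: place 4, 6 left
bin 2: place 1, 5 left
bin 2: place 1, 4 left
bin 3: place 8, 2 left
bin 4: place 7, 3 left
bin 5: place 5, 5 left
bin 6: place 7, 3 left
bin 7: place 7, 3 left
bin 8: place 7, 3 left
bin 9: place 9, 1 left
9 bins × 10 = 90; used 66; unused 24.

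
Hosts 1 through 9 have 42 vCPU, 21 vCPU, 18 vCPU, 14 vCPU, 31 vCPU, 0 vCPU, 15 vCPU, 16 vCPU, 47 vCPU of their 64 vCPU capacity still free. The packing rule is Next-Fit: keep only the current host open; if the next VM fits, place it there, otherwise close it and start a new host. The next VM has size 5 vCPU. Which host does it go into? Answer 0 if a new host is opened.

Next-Fit only looks at host 9, which has 47 vCPU free.
5 vCPU fits there.

9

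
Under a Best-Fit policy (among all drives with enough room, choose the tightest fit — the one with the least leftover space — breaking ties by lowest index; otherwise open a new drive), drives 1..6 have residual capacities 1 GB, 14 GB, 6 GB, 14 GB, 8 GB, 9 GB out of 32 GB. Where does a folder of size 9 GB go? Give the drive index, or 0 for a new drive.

Drives with room: drive 2 (14 GB), drive 4 (14 GB), drive 6 (9 GB).
Tightest fit is drive 6 with 9 GB free.

6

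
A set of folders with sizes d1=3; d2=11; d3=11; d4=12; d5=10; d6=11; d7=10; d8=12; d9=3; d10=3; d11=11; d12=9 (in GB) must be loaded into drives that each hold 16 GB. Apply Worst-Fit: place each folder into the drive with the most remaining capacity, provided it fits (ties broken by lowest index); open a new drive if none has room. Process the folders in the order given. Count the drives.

Put d1 (3 GB) in drive 1; 13 GB remain.
Put d2 (11 GB) in drive 1; 2 GB remain.
Put d3 (11 GB) in drive 2; 5 GB remain.
Put d4 (12 GB) in drive 3; 4 GB remain.
Put d5 (10 GB) in drive 4; 6 GB remain.
Put d6 (11 GB) in drive 5; 5 GB remain.
Put d7 (10 GB) in drive 6; 6 GB remain.
Put d8 (12 GB) in drive 7; 4 GB remain.
Put d9 (3 GB) in drive 4; 3 GB remain.
Put d10 (3 GB) in drive 6; 3 GB remain.
Put d11 (11 GB) in drive 8; 5 GB remain.
Put d12 (9 GB) in drive 9; 7 GB remain.
Final drives: [3,11] [11] [12] [10,3] [11] [10,3] [12] [11] [9].

9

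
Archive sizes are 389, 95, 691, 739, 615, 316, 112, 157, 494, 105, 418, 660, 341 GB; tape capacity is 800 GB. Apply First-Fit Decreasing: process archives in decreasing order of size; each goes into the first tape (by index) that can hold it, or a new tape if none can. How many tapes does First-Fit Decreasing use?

7

Sorted descending: 739, 691, 660, 615, 494, 418, 389, 341, 316, 157, 112, 105, 95.
tape 1: place 739 GB, 61 GB left
tape 2: place 691 GB, 109 GB left
tape 3: place 660 GB, 140 GB left
tape 4: place 615 GB, 185 GB left
tape 5: place 494 GB, 306 GB left
tape 6: place 418 GB, 382 GB left
tape 7: place 389 GB, 411 GB left
tape 6: place 341 GB, 41 GB left
tape 7: place 316 GB, 95 GB left
tape 4: place 157 GB, 28 GB left
tape 3: place 112 GB, 28 GB left
tape 2: place 105 GB, 4 GB left
tape 5: place 95 GB, 211 GB left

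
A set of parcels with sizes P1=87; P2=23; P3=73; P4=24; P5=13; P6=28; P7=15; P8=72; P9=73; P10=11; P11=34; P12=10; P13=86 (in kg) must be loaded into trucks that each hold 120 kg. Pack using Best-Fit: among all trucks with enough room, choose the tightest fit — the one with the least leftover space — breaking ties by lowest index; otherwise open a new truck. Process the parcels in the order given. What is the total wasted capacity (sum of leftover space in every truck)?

P1 (87 kg) → truck 1 (remaining 33 kg)
P2 (23 kg) → truck 1 (remaining 10 kg)
P3 (73 kg) → truck 2 (remaining 47 kg)
P4 (24 kg) → truck 2 (remaining 23 kg)
P5 (13 kg) → truck 2 (remaining 10 kg)
P6 (28 kg) → truck 3 (remaining 92 kg)
P7 (15 kg) → truck 3 (remaining 77 kg)
P8 (72 kg) → truck 3 (remaining 5 kg)
P9 (73 kg) → truck 4 (remaining 47 kg)
P10 (11 kg) → truck 4 (remaining 36 kg)
P11 (34 kg) → truck 4 (remaining 2 kg)
P12 (10 kg) → truck 1 (remaining 0 kg)
P13 (86 kg) → truck 5 (remaining 34 kg)
5 trucks × 120 kg = 600 kg; used 549 kg; unused 51 kg.

51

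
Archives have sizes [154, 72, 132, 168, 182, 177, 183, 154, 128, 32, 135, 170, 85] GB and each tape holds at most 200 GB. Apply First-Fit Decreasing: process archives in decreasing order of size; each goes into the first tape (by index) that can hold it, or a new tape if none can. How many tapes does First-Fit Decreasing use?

Sorted descending: 183, 182, 177, 170, 168, 154, 154, 135, 132, 128, 85, 72, 32.
tape 1: place 183 GB, 17 GB left
tape 2: place 182 GB, 18 GB left
tape 3: place 177 GB, 23 GB left
tape 4: place 170 GB, 30 GB left
tape 5: place 168 GB, 32 GB left
tape 6: place 154 GB, 46 GB left
tape 7: place 154 GB, 46 GB left
tape 8: place 135 GB, 65 GB left
tape 9: place 132 GB, 68 GB left
tape 10: place 128 GB, 72 GB left
tape 11: place 85 GB, 115 GB left
tape 10: place 72 GB, 0 GB left
tape 5: place 32 GB, 0 GB left
Final tapes: [183] [182] [177] [170] [168,32] [154] [154] [135] [132] [128,72] [85].

11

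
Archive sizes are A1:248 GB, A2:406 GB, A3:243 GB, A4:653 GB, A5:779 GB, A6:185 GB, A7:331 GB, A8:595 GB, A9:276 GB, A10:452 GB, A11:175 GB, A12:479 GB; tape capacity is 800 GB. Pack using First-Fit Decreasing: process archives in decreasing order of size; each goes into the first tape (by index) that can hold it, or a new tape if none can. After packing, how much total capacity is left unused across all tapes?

Sorted descending: 779, 653, 595, 479, 452, 406, 331, 276, 248, 243, 185, 175.
Put 779 GB in tape 1; 21 GB remain.
Put 653 GB in tape 2; 147 GB remain.
Put 595 GB in tape 3; 205 GB remain.
Put 479 GB in tape 4; 321 GB remain.
Put 452 GB in tape 5; 348 GB remain.
Put 406 GB in tape 6; 394 GB remain.
Put 331 GB in tape 5; 17 GB remain.
Put 276 GB in tape 4; 45 GB remain.
Put 248 GB in tape 6; 146 GB remain.
Put 243 GB in tape 7; 557 GB remain.
Put 185 GB in tape 3; 20 GB remain.
Put 175 GB in tape 7; 382 GB remain.
7 tapes × 800 GB = 5600 GB; used 4822 GB; unused 778 GB.

778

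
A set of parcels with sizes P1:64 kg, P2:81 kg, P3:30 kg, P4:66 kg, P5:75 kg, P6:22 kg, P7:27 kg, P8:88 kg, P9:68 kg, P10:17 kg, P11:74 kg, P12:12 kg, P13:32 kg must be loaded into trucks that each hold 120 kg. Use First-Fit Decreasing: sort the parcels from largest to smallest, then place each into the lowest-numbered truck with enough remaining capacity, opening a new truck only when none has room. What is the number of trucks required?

7

Sorted descending: 88, 81, 75, 74, 68, 66, 64, 32, 30, 27, 22, 17, 12.
88 kg → truck 1 (remaining 32 kg)
81 kg → truck 2 (remaining 39 kg)
75 kg → truck 3 (remaining 45 kg)
74 kg → truck 4 (remaining 46 kg)
68 kg → truck 5 (remaining 52 kg)
66 kg → truck 6 (remaining 54 kg)
64 kg → truck 7 (remaining 56 kg)
32 kg → truck 1 (remaining 0 kg)
30 kg → truck 2 (remaining 9 kg)
27 kg → truck 3 (remaining 18 kg)
22 kg → truck 4 (remaining 24 kg)
17 kg → truck 3 (remaining 1 kg)
12 kg → truck 4 (remaining 12 kg)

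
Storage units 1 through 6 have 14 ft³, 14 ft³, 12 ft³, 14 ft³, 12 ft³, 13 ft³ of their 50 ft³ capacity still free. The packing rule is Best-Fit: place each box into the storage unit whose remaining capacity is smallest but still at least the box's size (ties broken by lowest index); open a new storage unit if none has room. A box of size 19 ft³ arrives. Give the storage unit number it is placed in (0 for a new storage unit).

No storage unit has ≥ 19 ft³ free, so a new storage unit is opened.

0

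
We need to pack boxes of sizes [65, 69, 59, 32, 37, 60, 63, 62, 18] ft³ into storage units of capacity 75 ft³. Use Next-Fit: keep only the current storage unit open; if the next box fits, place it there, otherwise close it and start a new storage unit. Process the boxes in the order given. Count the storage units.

8 storage units

Put 65 ft³ in storage unit 1; 10 ft³ remain.
Put 69 ft³ in storage unit 2; 6 ft³ remain.
Put 59 ft³ in storage unit 3; 16 ft³ remain.
Put 32 ft³ in storage unit 4; 43 ft³ remain.
Put 37 ft³ in storage unit 4; 6 ft³ remain.
Put 60 ft³ in storage unit 5; 15 ft³ remain.
Put 63 ft³ in storage unit 6; 12 ft³ remain.
Put 62 ft³ in storage unit 7; 13 ft³ remain.
Put 18 ft³ in storage unit 8; 57 ft³ remain.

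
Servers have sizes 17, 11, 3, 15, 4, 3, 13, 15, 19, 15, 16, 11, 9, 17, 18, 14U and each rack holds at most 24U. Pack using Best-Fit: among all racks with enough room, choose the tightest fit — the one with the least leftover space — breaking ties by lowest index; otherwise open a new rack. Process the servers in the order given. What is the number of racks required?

17U → rack 1 (remaining 7U)
11U → rack 2 (remaining 13U)
3U → rack 1 (remaining 4U)
15U → rack 3 (remaining 9U)
4U → rack 1 (remaining 0U)
3U → rack 3 (remaining 6U)
13U → rack 2 (remaining 0U)
15U → rack 4 (remaining 9U)
19U → rack 5 (remaining 5U)
15U → rack 6 (remaining 9U)
16U → rack 7 (remaining 8U)
11U → rack 8 (remaining 13U)
9U → rack 4 (remaining 0U)
17U → rack 9 (remaining 7U)
18U → rack 10 (remaining 6U)
14U → rack 11 (remaining 10U)

11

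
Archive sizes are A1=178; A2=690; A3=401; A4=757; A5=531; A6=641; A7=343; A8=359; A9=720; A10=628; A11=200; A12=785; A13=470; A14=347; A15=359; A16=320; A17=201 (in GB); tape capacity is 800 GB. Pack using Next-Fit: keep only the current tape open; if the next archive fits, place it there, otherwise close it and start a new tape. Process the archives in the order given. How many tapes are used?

Put A1 (178 GB) in tape 1; 622 GB remain.
Put A2 (690 GB) in tape 2; 110 GB remain.
Put A3 (401 GB) in tape 3; 399 GB remain.
Put A4 (757 GB) in tape 4; 43 GB remain.
Put A5 (531 GB) in tape 5; 269 GB remain.
Put A6 (641 GB) in tape 6; 159 GB remain.
Put A7 (343 GB) in tape 7; 457 GB remain.
Put A8 (359 GB) in tape 7; 98 GB remain.
Put A9 (720 GB) in tape 8; 80 GB remain.
Put A10 (628 GB) in tape 9; 172 GB remain.
Put A11 (200 GB) in tape 10; 600 GB remain.
Put A12 (785 GB) in tape 11; 15 GB remain.
Put A13 (470 GB) in tape 12; 330 GB remain.
Put A14 (347 GB) in tape 13; 453 GB remain.
Put A15 (359 GB) in tape 13; 94 GB remain.
Put A16 (320 GB) in tape 14; 480 GB remain.
Put A17 (201 GB) in tape 14; 279 GB remain.

14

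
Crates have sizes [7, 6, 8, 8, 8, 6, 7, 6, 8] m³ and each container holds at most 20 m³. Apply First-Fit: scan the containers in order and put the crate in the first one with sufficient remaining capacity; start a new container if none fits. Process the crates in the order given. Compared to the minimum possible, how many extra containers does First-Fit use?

0

First-Fit: [7,6,6] [8,8] [8,7] [6,8] → 4 containers.
Total size 64 m³; any packing needs at least ⌈64/20⌉ = 4 containers.
So 4 is already optimal.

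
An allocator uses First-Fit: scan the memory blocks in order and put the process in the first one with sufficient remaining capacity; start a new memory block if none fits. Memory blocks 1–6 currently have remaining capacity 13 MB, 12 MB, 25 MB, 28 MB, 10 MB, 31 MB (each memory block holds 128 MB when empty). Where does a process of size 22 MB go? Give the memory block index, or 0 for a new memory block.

Memory blocks with room: memory block 3 (25 MB), memory block 4 (28 MB), memory block 6 (31 MB).
The first with room is memory block 3.

3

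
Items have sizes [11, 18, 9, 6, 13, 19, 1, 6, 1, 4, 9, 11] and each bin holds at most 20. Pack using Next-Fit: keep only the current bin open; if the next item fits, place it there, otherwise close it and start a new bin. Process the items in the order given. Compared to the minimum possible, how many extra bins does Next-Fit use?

1

Next-Fit: [11] [18] [9,6] [13] [19,1] [6,1,4,9] [11] → 7 bins.
Total size 108; any packing needs at least ⌈108/20⌉ = 6 bins.
An optimal packing achieves that bound: [19,1] [18,1] [13,6] [11,9] [11,9] [6,4] → 6 bins.
Excess: 7 − 6 = 1.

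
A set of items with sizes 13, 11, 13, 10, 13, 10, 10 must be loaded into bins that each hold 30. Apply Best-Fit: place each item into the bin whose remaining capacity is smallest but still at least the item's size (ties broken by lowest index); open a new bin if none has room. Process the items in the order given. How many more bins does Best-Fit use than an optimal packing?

1

Best-Fit: [13,11] [13,10] [13,10] [10] → 4 bins.
Total size 80; any packing needs at least ⌈80/30⌉ = 3 bins.
An optimal packing achieves that bound: [13,13] [13,11] [10,10,10] → 3 bins.
Excess: 4 − 3 = 1.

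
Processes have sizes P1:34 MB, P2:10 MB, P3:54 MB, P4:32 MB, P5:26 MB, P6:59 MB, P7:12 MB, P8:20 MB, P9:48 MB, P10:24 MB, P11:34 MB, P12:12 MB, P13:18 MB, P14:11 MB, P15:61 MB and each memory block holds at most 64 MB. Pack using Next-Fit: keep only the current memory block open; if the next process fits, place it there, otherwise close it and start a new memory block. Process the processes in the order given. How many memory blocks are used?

Put P1 (34 MB) in memory block 1; 30 MB remain.
Put P2 (10 MB) in memory block 1; 20 MB remain.
Put P3 (54 MB) in memory block 2; 10 MB remain.
Put P4 (32 MB) in memory block 3; 32 MB remain.
Put P5 (26 MB) in memory block 3; 6 MB remain.
Put P6 (59 MB) in memory block 4; 5 MB remain.
Put P7 (12 MB) in memory block 5; 52 MB remain.
Put P8 (20 MB) in memory block 5; 32 MB remain.
Put P9 (48 MB) in memory block 6; 16 MB remain.
Put P10 (24 MB) in memory block 7; 40 MB remain.
Put P11 (34 MB) in memory block 7; 6 MB remain.
Put P12 (12 MB) in memory block 8; 52 MB remain.
Put P13 (18 MB) in memory block 8; 34 MB remain.
Put P14 (11 MB) in memory block 8; 23 MB remain.
Put P15 (61 MB) in memory block 9; 3 MB remain.

9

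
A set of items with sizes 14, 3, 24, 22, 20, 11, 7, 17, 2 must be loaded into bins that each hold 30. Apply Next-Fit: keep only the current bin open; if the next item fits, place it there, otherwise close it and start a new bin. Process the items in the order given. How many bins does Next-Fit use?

bin 1: place 14, 16 left
bin 1: place 3, 13 left
bin 2: place 24, 6 left
bin 3: place 22, 8 left
bin 4: place 20, 10 left
bin 5: place 11, 19 left
bin 5: place 7, 12 left
bin 6: place 17, 13 left
bin 6: place 2, 11 left
Final bins: [14,3] [24] [22] [20] [11,7] [17,2].

6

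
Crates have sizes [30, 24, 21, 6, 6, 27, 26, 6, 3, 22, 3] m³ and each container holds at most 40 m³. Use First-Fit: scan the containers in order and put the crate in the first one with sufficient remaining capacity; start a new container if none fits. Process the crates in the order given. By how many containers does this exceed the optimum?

First-Fit: [30,6,3] [24,6,6,3] [21] [27] [26] [22] → 6 containers.
6 crates exceed 20 m³ (half the capacity), and no two of those can share a container, so at least 6 containers are needed.
So 6 is already optimal.

0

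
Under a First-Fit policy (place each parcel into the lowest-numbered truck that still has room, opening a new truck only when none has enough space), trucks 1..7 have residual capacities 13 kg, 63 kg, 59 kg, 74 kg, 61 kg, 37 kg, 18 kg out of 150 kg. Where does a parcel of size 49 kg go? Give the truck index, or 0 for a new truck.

2

Trucks with room: truck 2 (63 kg), truck 3 (59 kg), truck 4 (74 kg), truck 5 (61 kg).
The first with room is truck 2.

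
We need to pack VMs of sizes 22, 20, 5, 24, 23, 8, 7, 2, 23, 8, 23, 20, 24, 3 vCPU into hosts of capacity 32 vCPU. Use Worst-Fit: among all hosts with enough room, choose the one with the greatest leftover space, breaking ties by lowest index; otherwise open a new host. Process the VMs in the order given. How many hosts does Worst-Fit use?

22 vCPU → host 1 (remaining 10 vCPU)
20 vCPU → host 2 (remaining 12 vCPU)
5 vCPU → host 2 (remaining 7 vCPU)
24 vCPU → host 3 (remaining 8 vCPU)
23 vCPU → host 4 (remaining 9 vCPU)
8 vCPU → host 1 (remaining 2 vCPU)
7 vCPU → host 4 (remaining 2 vCPU)
2 vCPU → host 3 (remaining 6 vCPU)
23 vCPU → host 5 (remaining 9 vCPU)
8 vCPU → host 5 (remaining 1 vCPU)
23 vCPU → host 6 (remaining 9 vCPU)
20 vCPU → host 7 (remaining 12 vCPU)
24 vCPU → host 8 (remaining 8 vCPU)
3 vCPU → host 7 (remaining 9 vCPU)

8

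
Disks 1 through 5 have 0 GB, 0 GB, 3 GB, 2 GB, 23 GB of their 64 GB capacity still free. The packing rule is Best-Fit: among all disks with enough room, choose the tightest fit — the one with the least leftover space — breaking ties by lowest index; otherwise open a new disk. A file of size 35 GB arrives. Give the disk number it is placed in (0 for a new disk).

No disk has ≥ 35 GB free, so a new disk is opened.

0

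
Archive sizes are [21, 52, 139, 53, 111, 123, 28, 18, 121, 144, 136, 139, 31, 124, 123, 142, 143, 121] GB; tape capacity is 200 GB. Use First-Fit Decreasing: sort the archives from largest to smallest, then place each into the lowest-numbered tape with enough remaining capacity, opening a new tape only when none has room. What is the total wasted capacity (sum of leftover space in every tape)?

631

Sorted descending: 144, 143, 142, 139, 139, 136, 124, 123, 123, 121, 121, 111, 53, 52, 31, 28, 21, 18.
Put 144 GB in tape 1; 56 GB remain.
Put 143 GB in tape 2; 57 GB remain.
Put 142 GB in tape 3; 58 GB remain.
Put 139 GB in tape 4; 61 GB remain.
Put 139 GB in tape 5; 61 GB remain.
Put 136 GB in tape 6; 64 GB remain.
Put 124 GB in tape 7; 76 GB remain.
Put 123 GB in tape 8; 77 GB remain.
Put 123 GB in tape 9; 77 GB remain.
Put 121 GB in tape 10; 79 GB remain.
Put 121 GB in tape 11; 79 GB remain.
Put 111 GB in tape 12; 89 GB remain.
Put 53 GB in tape 1; 3 GB remain.
Put 52 GB in tape 2; 5 GB remain.
Put 31 GB in tape 3; 27 GB remain.
Put 28 GB in tape 4; 33 GB remain.
Put 21 GB in tape 3; 6 GB remain.
Put 18 GB in tape 4; 15 GB remain.
12 tapes × 200 GB = 2400 GB; used 1769 GB; unused 631 GB.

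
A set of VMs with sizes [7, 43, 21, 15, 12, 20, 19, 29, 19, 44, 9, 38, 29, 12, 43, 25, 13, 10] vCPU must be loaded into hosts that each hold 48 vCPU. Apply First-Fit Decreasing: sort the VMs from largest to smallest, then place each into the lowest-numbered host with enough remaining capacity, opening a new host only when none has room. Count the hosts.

Sorted descending: 44, 43, 43, 38, 29, 29, 25, 21, 20, 19, 19, 15, 13, 12, 12, 10, 9, 7.
host 1: place 44 vCPU, 4 vCPU left
host 2: place 43 vCPU, 5 vCPU left
host 3: place 43 vCPU, 5 vCPU left
host 4: place 38 vCPU, 10 vCPU left
host 5: place 29 vCPU, 19 vCPU left
host 6: place 29 vCPU, 19 vCPU left
host 7: place 25 vCPU, 23 vCPU left
host 7: place 21 vCPU, 2 vCPU left
host 8: place 20 vCPU, 28 vCPU left
host 5: place 19 vCPU, 0 vCPU left
host 6: place 19 vCPU, 0 vCPU left
host 8: place 15 vCPU, 13 vCPU left
host 8: place 13 vCPU, 0 vCPU left
host 9: place 12 vCPU, 36 vCPU left
host 9: place 12 vCPU, 24 vCPU left
host 4: place 10 vCPU, 0 vCPU left
host 9: place 9 vCPU, 15 vCPU left
host 9: place 7 vCPU, 8 vCPU left

9 hosts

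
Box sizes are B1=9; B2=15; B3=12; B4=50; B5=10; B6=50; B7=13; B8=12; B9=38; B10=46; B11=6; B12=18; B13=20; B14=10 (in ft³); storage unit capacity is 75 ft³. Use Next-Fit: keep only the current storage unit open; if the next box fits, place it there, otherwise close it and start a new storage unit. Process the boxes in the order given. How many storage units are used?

6 storage units

Put B1 (9 ft³) in storage unit 1; 66 ft³ remain.
Put B2 (15 ft³) in storage unit 1; 51 ft³ remain.
Put B3 (12 ft³) in storage unit 1; 39 ft³ remain.
Put B4 (50 ft³) in storage unit 2; 25 ft³ remain.
Put B5 (10 ft³) in storage unit 2; 15 ft³ remain.
Put B6 (50 ft³) in storage unit 3; 25 ft³ remain.
Put B7 (13 ft³) in storage unit 3; 12 ft³ remain.
Put B8 (12 ft³) in storage unit 3; 0 ft³ remain.
Put B9 (38 ft³) in storage unit 4; 37 ft³ remain.
Put B10 (46 ft³) in storage unit 5; 29 ft³ remain.
Put B11 (6 ft³) in storage unit 5; 23 ft³ remain.
Put B12 (18 ft³) in storage unit 5; 5 ft³ remain.
Put B13 (20 ft³) in storage unit 6; 55 ft³ remain.
Put B14 (10 ft³) in storage unit 6; 45 ft³ remain.
Final storage units: [9,15,12] [50,10] [50,13,12] [38] [46,6,18] [20,10].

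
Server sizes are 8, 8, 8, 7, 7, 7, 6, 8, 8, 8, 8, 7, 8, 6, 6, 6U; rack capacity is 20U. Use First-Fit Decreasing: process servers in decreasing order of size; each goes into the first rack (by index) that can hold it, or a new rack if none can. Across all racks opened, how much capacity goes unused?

24

Sorted descending: 8, 8, 8, 8, 8, 8, 8, 8, 7, 7, 7, 7, 6, 6, 6, 6.
rack 1: place 8U, 12U left
rack 1: place 8U, 4U left
rack 2: place 8U, 12U left
rack 2: place 8U, 4U left
rack 3: place 8U, 12U left
rack 3: place 8U, 4U left
rack 4: place 8U, 12U left
rack 4: place 8U, 4U left
rack 5: place 7U, 13U left
rack 5: place 7U, 6U left
rack 6: place 7U, 13U left
rack 6: place 7U, 6U left
rack 5: place 6U, 0U left
rack 6: place 6U, 0U left
rack 7: place 6U, 14U left
rack 7: place 6U, 8U left
7 racks × 20U = 140U; used 116U; unused 24U.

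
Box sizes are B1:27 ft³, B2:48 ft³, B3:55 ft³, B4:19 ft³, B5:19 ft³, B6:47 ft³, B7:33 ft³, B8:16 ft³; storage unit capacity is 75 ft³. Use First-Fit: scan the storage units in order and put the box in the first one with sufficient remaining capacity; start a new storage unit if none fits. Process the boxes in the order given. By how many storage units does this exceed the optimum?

0

First-Fit: [27,48] [55,19] [19,47] [33,16] → 4 storage units.
Total size 264 ft³; any packing needs at least ⌈264/75⌉ = 4 storage units.
So 4 is already optimal.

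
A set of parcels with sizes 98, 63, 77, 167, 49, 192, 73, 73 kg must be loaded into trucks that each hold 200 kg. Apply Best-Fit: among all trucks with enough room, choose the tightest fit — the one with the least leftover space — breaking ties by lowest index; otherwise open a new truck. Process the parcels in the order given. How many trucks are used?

98 kg → truck 1 (remaining 102 kg)
63 kg → truck 1 (remaining 39 kg)
77 kg → truck 2 (remaining 123 kg)
167 kg → truck 3 (remaining 33 kg)
49 kg → truck 2 (remaining 74 kg)
192 kg → truck 4 (remaining 8 kg)
73 kg → truck 2 (remaining 1 kg)
73 kg → truck 5 (remaining 127 kg)

5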